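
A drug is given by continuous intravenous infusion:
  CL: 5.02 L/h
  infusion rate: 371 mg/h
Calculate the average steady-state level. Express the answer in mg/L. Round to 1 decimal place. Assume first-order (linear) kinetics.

73.9 mg/L

At steady state Css = R₀ / CL = 371 / 5.020 = 73.90 mg/L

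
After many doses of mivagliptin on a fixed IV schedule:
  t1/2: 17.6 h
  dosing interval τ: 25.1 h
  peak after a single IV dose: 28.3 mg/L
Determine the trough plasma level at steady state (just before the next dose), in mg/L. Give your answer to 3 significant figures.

k = ln2 / t½ = 0.693147 / 17.6 = 0.03938 h⁻¹
e^(−kτ) = e^(−0.03938 × 25.1) = 0.3722
Accumulation ratio R = 1 / (1 − e^(−kτ)) = 1 / (1 − 0.3722) = 1.593
Steady-state trough = C₀ × R × e^(−kτ) = 28.3 × 1.593 × 0.3722 = 16.78 mg/L

16.8 mg/L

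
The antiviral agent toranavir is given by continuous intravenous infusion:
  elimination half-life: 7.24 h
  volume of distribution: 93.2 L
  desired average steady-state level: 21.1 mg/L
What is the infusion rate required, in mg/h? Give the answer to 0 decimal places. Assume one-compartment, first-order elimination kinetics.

k = ln2 / t½ = 0.693147 / 7.24 = 0.09574 h⁻¹
CL = k × Vd = 0.09574 × 93.2 = 8.923 L/h
At steady state, infusion rate R₀ = Css × CL = 21.1 × 8.923 = 188.3 mg/h

188 mg/h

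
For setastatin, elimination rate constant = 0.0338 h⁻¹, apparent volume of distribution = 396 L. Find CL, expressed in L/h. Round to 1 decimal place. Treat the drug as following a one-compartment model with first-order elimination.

CL = k × Vd = 0.0338 × 396 = 13.38 L/h

13.4 L/h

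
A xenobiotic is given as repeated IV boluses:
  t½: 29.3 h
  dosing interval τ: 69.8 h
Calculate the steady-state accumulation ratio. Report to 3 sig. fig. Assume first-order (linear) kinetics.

1.24

k = ln2 / t½ = 0.693147 / 29.3 = 0.02366 h⁻¹
e^(−kτ) = e^(−0.02366 × 69.8) = 0.1918
Accumulation ratio R = 1 / (1 − e^(−kτ)) = 1 / (1 − 0.1918) = 1.237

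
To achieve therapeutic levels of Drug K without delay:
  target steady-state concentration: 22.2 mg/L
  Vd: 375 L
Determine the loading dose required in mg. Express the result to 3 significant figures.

8330 mg

LD = Css × Vd = 22.2 × 375 = 8325 mg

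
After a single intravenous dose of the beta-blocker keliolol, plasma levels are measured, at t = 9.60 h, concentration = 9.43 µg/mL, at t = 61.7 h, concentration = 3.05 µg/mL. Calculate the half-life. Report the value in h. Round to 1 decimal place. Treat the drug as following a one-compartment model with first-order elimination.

32.0 h

k = ln(C₁/C₂) / (t₂ − t₁) = ln(9.43/3.05) / (61.7 − 9.60)
  = 1.129 / 52.10 = 0.02167 h⁻¹
t½ = ln2 / k = 0.693147 / 0.02167 = 31.99 h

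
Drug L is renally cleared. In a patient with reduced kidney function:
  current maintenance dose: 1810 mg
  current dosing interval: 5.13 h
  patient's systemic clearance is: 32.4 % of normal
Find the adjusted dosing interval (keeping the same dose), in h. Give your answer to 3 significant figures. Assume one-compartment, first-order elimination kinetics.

To keep the same average steady-state level, dosing rate must scale with clearance.
CL ratio = 32.4 / 100 = 0.3240
New interval (same dose) = 5.13 / 0.3240 = 15.83 h

15.8 h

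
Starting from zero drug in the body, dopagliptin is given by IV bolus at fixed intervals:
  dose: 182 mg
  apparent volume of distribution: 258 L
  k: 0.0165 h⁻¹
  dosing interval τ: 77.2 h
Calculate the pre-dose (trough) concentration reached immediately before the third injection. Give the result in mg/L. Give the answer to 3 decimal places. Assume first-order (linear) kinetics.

0.253 mg/L

C₀ per dose = Dose / Vd = 182 / 258 = 0.7054 mg/L
Fraction remaining after one interval: r = e^(−kτ) = e^(−0.01650 × 77.2) = 0.2798
Before dose 3, 2 doses have been given (aged 1τ, 2τ).
C_trough = C₀ × (r + r²) = 0.7054 × (0.2798 + 0.07829) = 0.2526 mg/L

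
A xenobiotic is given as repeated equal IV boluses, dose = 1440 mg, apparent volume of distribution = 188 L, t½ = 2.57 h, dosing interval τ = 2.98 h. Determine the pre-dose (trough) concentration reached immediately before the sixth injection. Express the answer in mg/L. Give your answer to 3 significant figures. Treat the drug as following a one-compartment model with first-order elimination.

C₀ per dose = Dose / Vd = 1440 / 188 = 7.660 mg/L
k = ln2 / t½ = 0.693147 / 2.57 = 0.2697 h⁻¹
Fraction remaining after one interval: r = e^(−kτ) = e^(−0.2697 × 2.98) = 0.4477
Before dose 6, 5 doses have been given (aged 1τ, 2τ, 3τ, 4τ, 5τ).
C_trough = C₀ × (r + r² + … + r^5) = C₀ × r(1−r^5)/(1−r)
        = 7.660 × 0.4477 × (1 − 0.01799) / (1 − 0.4477) = 6.098 mg/L

6.10 mg/L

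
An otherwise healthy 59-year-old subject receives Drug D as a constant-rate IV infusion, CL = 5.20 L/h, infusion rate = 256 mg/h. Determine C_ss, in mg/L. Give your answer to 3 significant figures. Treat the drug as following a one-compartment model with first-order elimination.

At steady state Css = R₀ / CL = 256 / 5.200 = 49.23 mg/L

49.2 mg/L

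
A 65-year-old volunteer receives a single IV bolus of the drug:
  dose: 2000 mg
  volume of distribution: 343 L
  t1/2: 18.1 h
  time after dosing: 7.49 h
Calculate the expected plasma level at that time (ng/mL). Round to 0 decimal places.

C₀ = Dose / Vd = 2000 / 343 = 5.831 mg/L
k = ln2 / t½ = 0.693147 / 18.1 = 0.03830 h⁻¹
C = C₀ · e^(−k·t) = 5.831 × e^(−0.03830 × 7.49)
  = 5.831 × 0.7506 = 4.377 mg/L
Convert: 4.377 mg/L × 1000 = 4377 ng/mL

4377 ng/mL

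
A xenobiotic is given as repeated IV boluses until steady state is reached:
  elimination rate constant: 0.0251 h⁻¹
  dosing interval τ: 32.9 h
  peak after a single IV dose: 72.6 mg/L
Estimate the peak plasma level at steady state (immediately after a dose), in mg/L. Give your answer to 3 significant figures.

129 mg/L

e^(−kτ) = e^(−0.02510 × 32.9) = 0.4379
Accumulation ratio R = 1 / (1 − e^(−kτ)) = 1 / (1 − 0.4379) = 1.779
Steady-state peak = C₀ × R = 72.6 × 1.779 = 129.2 mg/L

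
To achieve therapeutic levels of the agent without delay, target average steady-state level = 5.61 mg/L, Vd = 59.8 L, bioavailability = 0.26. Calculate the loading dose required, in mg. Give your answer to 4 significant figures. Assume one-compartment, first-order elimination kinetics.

1290 mg

LD = Css × Vd / F = 5.61 × 59.8 / 0.26 = 1290 mg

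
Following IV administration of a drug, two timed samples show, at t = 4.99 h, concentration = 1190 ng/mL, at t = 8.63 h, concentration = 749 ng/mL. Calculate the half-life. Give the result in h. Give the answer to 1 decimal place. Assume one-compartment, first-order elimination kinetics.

k = ln(C₁/C₂) / (t₂ − t₁) = ln(1190/749) / (8.63 − 4.99)
  = 0.4630 / 3.640 = 0.1272 h⁻¹
t½ = ln2 / k = 0.693147 / 0.1272 = 5.449 h

5.4 h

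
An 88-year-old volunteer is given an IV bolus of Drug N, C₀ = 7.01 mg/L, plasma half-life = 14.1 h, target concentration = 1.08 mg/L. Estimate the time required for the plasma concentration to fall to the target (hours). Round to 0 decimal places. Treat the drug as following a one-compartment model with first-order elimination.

k = ln2 / t½ = 0.693147 / 14.1 = 0.04916 h⁻¹
t = ln(C₀ / C) / k = ln(7.010 / 1.08) / 0.04916
  = ln(6.491) / 0.04916 = 1.870 / 0.04916 = 38.04 h

38 h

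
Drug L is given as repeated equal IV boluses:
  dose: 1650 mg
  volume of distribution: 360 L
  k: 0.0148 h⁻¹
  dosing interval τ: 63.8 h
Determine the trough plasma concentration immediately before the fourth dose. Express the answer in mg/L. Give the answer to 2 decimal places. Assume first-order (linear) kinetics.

C₀ per dose = Dose / Vd = 1650 / 360 = 4.583 mg/L
Fraction remaining after one interval: r = e^(−kτ) = e^(−0.01480 × 63.8) = 0.3890
Before dose 4, 3 doses have been given (aged 1τ, 2τ, 3τ).
C_trough = C₀ × (r + r² + … + r^3) = C₀ × r(1−r^3)/(1−r)
        = 4.583 × 0.3890 × (1 − 0.05886) / (1 − 0.3890) = 2.746 mg/L

2.75 mg/L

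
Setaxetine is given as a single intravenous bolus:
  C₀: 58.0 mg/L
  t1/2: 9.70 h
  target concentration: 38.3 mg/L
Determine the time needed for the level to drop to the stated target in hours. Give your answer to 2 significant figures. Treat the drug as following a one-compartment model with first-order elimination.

k = ln2 / t½ = 0.693147 / 9.70 = 0.07146 h⁻¹
t = ln(C₀ / C) / k = ln(58.00 / 38.3) / 0.07146
  = ln(1.514) / 0.07146 = 0.4148 / 0.07146 = 5.805 h

5.8 h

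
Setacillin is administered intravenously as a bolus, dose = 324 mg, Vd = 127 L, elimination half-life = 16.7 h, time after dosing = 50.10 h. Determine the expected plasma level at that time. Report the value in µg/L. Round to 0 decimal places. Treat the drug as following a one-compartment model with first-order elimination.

319 µg/L

C₀ = Dose / Vd = 324.0 / 127 = 2.551 mg/L
k = ln2 / t½ = 0.693147 / 16.7 = 0.04151 h⁻¹
t / t½ = 50.10 / 16.7 = 3 half-lives
C = C₀ × (1/2)^3 = 2.551 × 0.1250 = 0.3189 mg/L
Convert: 0.3189 mg/L × 1000 = 318.9 µg/L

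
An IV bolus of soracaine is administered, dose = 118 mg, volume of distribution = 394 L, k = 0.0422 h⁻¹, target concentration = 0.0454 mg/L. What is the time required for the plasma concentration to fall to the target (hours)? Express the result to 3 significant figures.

44.7 h

C₀ = Dose / Vd = 118.0 / 394 = 0.2995 mg/L
t = ln(C₀ / C) / k = ln(0.2995 / 0.0454) / 0.04220
  = ln(6.597) / 0.04220 = 1.887 / 0.04220 = 44.72 h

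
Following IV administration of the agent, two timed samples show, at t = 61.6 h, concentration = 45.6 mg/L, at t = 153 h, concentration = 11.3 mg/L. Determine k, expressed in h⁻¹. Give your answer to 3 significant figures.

k = ln(C₁/C₂) / (t₂ − t₁) = ln(45.6/11.3) / (153 − 61.6)
  = 1.395 / 91.40 = 0.01526 h⁻¹

0.0153 h⁻¹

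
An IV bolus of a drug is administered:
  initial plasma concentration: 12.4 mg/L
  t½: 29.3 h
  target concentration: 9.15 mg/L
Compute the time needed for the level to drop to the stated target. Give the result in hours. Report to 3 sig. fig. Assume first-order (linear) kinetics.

12.8 h

k = ln2 / t½ = 0.693147 / 29.3 = 0.02366 h⁻¹
t = ln(C₀ / C) / k = ln(12.40 / 9.15) / 0.02366
  = ln(1.355) / 0.02366 = 0.3038 / 0.02366 = 12.84 h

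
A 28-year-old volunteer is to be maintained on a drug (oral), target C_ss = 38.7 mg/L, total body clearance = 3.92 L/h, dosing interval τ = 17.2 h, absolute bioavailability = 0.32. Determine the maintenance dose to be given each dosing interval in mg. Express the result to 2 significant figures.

At steady state, F × (Dose/τ) = Css × CL.
Dose = Css × CL × τ / F = 38.7 × 3.920 × 17.2 / 0.32 = 8154 mg

8200 mg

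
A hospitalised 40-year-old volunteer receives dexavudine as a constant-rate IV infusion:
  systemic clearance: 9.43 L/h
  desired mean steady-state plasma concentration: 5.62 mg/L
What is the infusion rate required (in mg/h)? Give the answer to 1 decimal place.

53.0 mg/h

At steady state, infusion rate R₀ = Css × CL = 5.62 × 9.430 = 53.00 mg/h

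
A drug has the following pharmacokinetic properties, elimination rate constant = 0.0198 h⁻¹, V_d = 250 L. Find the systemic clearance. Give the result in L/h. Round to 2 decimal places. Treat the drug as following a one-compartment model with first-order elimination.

4.95 L/h

CL = k × Vd = 0.0198 × 250 = 4.950 L/h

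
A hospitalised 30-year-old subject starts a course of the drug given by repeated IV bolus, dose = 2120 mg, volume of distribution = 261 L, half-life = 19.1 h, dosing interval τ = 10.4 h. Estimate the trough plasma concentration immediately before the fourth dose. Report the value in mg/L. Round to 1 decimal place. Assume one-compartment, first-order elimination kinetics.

12.0 mg/L

C₀ per dose = Dose / Vd = 2120 / 261 = 8.123 mg/L
k = ln2 / t½ = 0.693147 / 19.1 = 0.03629 h⁻¹
Fraction remaining after one interval: r = e^(−kτ) = e^(−0.03629 × 10.4) = 0.6856
Before dose 4, 3 doses have been given (aged 1τ, 2τ, 3τ).
C_trough = C₀ × (r + r² + … + r^3) = C₀ × r(1−r^3)/(1−r)
        = 8.123 × 0.6856 × (1 − 0.3223) / (1 − 0.6856) = 12.00 mg/L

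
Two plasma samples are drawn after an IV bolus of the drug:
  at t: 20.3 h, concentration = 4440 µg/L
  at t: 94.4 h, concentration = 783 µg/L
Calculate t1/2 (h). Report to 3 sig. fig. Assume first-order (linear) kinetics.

k = ln(C₁/C₂) / (t₂ − t₁) = ln(4440/783) / (94.4 − 20.3)
  = 1.735 / 74.10 = 0.02341 h⁻¹
t½ = ln2 / k = 0.693147 / 0.02341 = 29.61 h

29.6 h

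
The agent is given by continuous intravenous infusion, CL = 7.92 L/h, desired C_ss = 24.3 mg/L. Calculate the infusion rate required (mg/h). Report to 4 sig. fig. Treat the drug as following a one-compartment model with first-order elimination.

At steady state, infusion rate R₀ = Css × CL = 24.3 × 7.920 = 192.5 mg/h

192.5 mg/h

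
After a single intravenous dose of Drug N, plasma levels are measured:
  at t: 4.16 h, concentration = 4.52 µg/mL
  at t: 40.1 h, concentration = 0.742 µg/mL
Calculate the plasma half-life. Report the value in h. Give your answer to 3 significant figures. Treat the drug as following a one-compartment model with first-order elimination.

13.8 h

k = ln(C₁/C₂) / (t₂ − t₁) = ln(4.52/0.742) / (40.1 − 4.16)
  = 1.807 / 35.94 = 0.05028 h⁻¹
t½ = ln2 / k = 0.693147 / 0.05028 = 13.79 h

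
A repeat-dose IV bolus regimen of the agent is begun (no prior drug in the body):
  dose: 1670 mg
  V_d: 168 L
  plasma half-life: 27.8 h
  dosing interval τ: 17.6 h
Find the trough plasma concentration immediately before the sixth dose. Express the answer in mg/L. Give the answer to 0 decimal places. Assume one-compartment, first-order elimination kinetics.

C₀ per dose = Dose / Vd = 1670 / 168 = 9.940 mg/L
k = ln2 / t½ = 0.693147 / 27.8 = 0.02493 h⁻¹
Fraction remaining after one interval: r = e^(−kτ) = e^(−0.02493 × 17.6) = 0.6448
Before dose 6, 5 doses have been given (aged 1τ, 2τ, 3τ, 4τ, 5τ).
C_trough = C₀ × (r + r² + … + r^5) = C₀ × r(1−r^5)/(1−r)
        = 9.940 × 0.6448 × (1 − 0.1115) / (1 − 0.6448) = 16.03 mg/L

16 mg/L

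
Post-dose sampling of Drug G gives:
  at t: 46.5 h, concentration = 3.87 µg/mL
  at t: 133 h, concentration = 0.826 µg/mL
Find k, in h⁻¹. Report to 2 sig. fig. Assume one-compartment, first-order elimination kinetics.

k = ln(C₁/C₂) / (t₂ − t₁) = ln(3.87/0.826) / (133 − 46.5)
  = 1.544 / 86.50 = 0.01785 h⁻¹

0.018 h⁻¹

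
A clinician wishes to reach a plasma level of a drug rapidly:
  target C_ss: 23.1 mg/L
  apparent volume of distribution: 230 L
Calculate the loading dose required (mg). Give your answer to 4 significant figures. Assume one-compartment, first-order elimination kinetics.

LD = Css × Vd = 23.1 × 230 = 5313 mg

5313 mg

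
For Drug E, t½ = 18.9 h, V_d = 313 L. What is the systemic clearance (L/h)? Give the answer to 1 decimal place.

k = ln2 / t½ = 0.693147 / 18.9 = 0.03667 h⁻¹
CL = k × Vd = 0.03667 × 313 = 11.48 L/h

11.5 L/h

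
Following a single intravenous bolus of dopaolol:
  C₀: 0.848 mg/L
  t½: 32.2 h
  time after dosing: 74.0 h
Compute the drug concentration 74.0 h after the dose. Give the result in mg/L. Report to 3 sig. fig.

0.172 mg/L

k = ln2 / t½ = 0.693147 / 32.2 = 0.02153 h⁻¹
C = C₀ · e^(−k·t) = 0.8480 × e^(−0.02153 × 74.0)
  = 0.8480 × 0.2033 = 0.1724 mg/L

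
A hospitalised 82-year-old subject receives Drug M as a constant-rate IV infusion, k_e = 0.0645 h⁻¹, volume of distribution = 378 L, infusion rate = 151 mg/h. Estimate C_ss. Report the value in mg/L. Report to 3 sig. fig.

6.19 mg/L

CL = k × Vd = 0.06450 × 378 = 24.38 L/h
At steady state Css = R₀ / CL = 151 / 24.38 = 6.194 mg/L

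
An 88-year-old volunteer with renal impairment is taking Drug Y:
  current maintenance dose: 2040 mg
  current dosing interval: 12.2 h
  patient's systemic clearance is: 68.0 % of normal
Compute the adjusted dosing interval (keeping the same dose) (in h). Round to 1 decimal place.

To keep the same average steady-state level, dosing rate must scale with clearance.
CL ratio = 68.0 / 100 = 0.6800
New interval (same dose) = 12.2 / 0.6800 = 17.94 h

17.9 h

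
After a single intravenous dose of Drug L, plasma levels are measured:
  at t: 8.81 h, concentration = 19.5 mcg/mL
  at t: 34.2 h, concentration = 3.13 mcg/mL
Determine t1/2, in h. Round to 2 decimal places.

k = ln(C₁/C₂) / (t₂ − t₁) = ln(19.5/3.13) / (34.2 − 8.81)
  = 1.829 / 25.39 = 0.07204 h⁻¹
t½ = ln2 / k = 0.693147 / 0.07204 = 9.622 h

9.62 h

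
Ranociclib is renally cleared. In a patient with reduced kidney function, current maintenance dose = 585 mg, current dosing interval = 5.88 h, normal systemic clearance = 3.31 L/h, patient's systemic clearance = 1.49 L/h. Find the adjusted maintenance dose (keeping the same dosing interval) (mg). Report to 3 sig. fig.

To keep the same average steady-state level, dosing rate must scale with clearance.
CL ratio = 1.49 / 3.31 = 0.4502
New dose (same interval) = 585 × 0.4502 = 263.4 mg

263 mg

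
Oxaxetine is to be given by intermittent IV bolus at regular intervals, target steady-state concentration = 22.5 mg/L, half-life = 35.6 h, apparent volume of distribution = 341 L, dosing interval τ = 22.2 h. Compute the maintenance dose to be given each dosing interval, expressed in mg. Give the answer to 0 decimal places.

3316 mg

k = ln2 / t½ = 0.693147 / 35.6 = 0.01947 h⁻¹
CL = k × Vd = 0.01947 × 341 = 6.639 L/h
At steady state, Dose/τ = Css × CL.
Dose = Css × CL × τ = 22.5 × 6.639 × 22.2 = 3316 mg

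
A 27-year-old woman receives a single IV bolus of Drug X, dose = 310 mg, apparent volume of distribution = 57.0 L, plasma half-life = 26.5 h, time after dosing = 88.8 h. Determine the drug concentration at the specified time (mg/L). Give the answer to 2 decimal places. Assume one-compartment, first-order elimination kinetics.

C₀ = Dose / Vd = 310.0 / 57.0 = 5.439 mg/L
k = ln2 / t½ = 0.693147 / 26.5 = 0.02616 h⁻¹
C = C₀ · e^(−k·t) = 5.439 × e^(−0.02616 × 88.8)
  = 5.439 × 0.09798 = 0.5329 mg/L

0.53 mg/L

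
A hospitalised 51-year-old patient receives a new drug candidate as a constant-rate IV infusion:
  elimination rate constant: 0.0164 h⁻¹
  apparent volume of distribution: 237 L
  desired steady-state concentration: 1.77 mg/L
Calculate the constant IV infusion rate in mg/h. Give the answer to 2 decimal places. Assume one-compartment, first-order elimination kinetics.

CL = k × Vd = 0.01640 × 237 = 3.887 L/h
At steady state, infusion rate R₀ = Css × CL = 1.77 × 3.887 = 6.880 mg/h

6.88 mg/h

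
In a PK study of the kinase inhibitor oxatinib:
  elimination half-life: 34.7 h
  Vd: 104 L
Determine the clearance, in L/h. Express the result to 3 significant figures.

2.08 L/h

k = ln2 / t½ = 0.693147 / 34.7 = 0.01998 h⁻¹
CL = k × Vd = 0.01998 × 104 = 2.078 L/h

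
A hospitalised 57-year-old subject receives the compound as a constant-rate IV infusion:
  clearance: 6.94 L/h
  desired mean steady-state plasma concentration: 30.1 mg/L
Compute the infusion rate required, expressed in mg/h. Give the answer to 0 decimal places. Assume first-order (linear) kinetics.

At steady state, infusion rate R₀ = Css × CL = 30.1 × 6.940 = 208.9 mg/h

209 mg/h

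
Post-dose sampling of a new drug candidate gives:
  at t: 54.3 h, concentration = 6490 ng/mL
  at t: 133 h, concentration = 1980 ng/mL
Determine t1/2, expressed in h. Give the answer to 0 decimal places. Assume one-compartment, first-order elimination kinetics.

46 h

k = ln(C₁/C₂) / (t₂ − t₁) = ln(6490/1980) / (133 − 54.3)
  = 1.187 / 78.70 = 0.01508 h⁻¹
t½ = ln2 / k = 0.693147 / 0.01508 = 45.96 h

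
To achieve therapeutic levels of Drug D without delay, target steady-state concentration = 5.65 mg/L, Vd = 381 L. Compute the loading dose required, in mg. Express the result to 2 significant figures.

2200 mg

LD = Css × Vd = 5.65 × 381 = 2153 mg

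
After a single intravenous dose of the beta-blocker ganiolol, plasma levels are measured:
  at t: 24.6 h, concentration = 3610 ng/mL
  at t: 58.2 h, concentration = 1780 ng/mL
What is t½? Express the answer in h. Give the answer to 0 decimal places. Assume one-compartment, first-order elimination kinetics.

33 h

k = ln(C₁/C₂) / (t₂ − t₁) = ln(3610/1780) / (58.2 − 24.6)
  = 0.7071 / 33.60 = 0.02104 h⁻¹
t½ = ln2 / k = 0.693147 / 0.02104 = 32.94 h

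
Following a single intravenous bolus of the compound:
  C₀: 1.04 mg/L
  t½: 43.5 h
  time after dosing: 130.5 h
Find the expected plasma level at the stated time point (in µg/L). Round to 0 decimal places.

k = ln2 / t½ = 0.693147 / 43.5 = 0.01593 h⁻¹
t / t½ = 130.5 / 43.5 = 3 half-lives
C = C₀ × (1/2)^3 = 1.040 × 0.1250 = 0.1300 mg/L
Convert: 0.1300 mg/L × 1000 = 130.0 µg/L

130 µg/L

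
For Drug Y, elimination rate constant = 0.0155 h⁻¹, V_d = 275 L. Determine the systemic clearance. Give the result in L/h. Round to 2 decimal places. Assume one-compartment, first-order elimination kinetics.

4.26 L/h

CL = k × Vd = 0.0155 × 275 = 4.263 L/h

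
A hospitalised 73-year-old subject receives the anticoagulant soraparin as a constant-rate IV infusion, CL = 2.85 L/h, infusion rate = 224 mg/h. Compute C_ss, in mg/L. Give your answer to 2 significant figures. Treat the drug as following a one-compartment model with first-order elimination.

At steady state Css = R₀ / CL = 224 / 2.850 = 78.60 mg/L

79 mg/L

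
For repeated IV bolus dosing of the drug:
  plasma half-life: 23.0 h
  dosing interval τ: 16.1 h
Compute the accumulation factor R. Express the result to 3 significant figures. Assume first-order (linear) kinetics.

k = ln2 / t½ = 0.693147 / 23.0 = 0.03014 h⁻¹
e^(−kτ) = e^(−0.03014 × 16.1) = 0.6155
Accumulation ratio R = 1 / (1 − e^(−kτ)) = 1 / (1 − 0.6155) = 2.601

2.60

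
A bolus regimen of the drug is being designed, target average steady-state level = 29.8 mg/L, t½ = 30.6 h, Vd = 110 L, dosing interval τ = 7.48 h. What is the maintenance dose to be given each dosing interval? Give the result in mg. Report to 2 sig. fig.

k = ln2 / t½ = 0.693147 / 30.6 = 0.02265 h⁻¹
CL = k × Vd = 0.02265 × 110 = 2.492 L/h
At steady state, Dose/τ = Css × CL.
Dose = Css × CL × τ = 29.8 × 2.492 × 7.48 = 555.5 mg

560 mg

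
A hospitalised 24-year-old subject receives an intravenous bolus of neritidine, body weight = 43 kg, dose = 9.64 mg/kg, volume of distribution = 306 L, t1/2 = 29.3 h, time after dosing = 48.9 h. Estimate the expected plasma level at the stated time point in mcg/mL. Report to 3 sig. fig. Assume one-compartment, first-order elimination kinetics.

0.426 mcg/mL

Total dose = 9.64 × 43 = 414.5 mg
C₀ = Dose / Vd = 414.5 / 306 = 1.355 mg/L
k = ln2 / t½ = 0.693147 / 29.3 = 0.02366 h⁻¹
C = C₀ · e^(−k·t) = 1.355 × e^(−0.02366 × 48.9)
  = 1.355 × 0.3144 = 0.4260 mg/L
(0.4260 mg/L = 0.4260 mcg/mL)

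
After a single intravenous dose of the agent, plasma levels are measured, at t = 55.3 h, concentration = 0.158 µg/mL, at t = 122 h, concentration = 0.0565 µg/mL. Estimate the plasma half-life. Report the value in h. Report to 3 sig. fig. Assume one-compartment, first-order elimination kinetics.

45.0 h

k = ln(C₁/C₂) / (t₂ − t₁) = ln(0.158/0.0565) / (122 − 55.3)
  = 1.028 / 66.70 = 0.01541 h⁻¹
t½ = ln2 / k = 0.693147 / 0.01541 = 44.98 h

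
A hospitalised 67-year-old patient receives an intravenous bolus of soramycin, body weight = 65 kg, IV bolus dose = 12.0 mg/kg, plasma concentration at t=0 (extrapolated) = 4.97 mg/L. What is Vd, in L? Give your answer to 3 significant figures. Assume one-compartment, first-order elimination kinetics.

157 L

Dose = 12.0 × 65 = 780.0 mg
Vd = Dose / C₀ = 780.0 / 4.97 = 156.9 L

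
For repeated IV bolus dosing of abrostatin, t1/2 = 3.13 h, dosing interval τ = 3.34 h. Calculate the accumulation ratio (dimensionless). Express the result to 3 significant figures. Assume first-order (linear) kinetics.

k = ln2 / t½ = 0.693147 / 3.13 = 0.2215 h⁻¹
e^(−kτ) = e^(−0.2215 × 3.34) = 0.4772
Accumulation ratio R = 1 / (1 − e^(−kτ)) = 1 / (1 − 0.4772) = 1.913

1.91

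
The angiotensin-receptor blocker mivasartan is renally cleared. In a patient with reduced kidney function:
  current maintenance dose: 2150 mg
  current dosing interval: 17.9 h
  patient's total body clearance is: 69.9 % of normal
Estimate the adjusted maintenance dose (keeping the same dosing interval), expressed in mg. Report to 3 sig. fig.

1500 mg

To keep the same average steady-state level, dosing rate must scale with clearance.
CL ratio = 69.9 / 100 = 0.6990
New dose (same interval) = 2150 × 0.6990 = 1503 mg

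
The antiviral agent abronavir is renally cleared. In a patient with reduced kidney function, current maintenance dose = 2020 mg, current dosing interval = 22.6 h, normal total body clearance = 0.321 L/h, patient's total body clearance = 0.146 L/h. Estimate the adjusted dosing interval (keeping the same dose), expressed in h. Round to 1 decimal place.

To keep the same average steady-state level, dosing rate must scale with clearance.
CL ratio = 0.146 / 0.321 = 0.4548
New interval (same dose) = 22.6 / 0.4548 = 49.69 h

49.7 h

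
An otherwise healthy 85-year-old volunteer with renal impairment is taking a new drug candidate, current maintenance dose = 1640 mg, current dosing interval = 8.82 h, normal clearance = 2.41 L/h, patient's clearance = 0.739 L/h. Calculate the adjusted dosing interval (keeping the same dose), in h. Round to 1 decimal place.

To keep the same average steady-state level, dosing rate must scale with clearance.
CL ratio = 0.739 / 2.41 = 0.3066
New interval (same dose) = 8.82 / 0.3066 = 28.77 h

28.8 h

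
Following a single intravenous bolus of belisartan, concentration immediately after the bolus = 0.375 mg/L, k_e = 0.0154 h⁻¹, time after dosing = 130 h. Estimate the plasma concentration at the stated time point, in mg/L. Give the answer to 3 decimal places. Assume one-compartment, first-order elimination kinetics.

0.051 mg/L

C = C₀ · e^(−k·t) = 0.3750 × e^(−0.01540 × 130)
  = 0.3750 × 0.1351 = 0.05066 mg/L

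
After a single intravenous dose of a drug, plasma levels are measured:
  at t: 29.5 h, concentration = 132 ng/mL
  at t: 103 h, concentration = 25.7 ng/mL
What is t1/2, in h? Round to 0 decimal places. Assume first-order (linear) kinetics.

k = ln(C₁/C₂) / (t₂ − t₁) = ln(132/25.7) / (103 − 29.5)
  = 1.636 / 73.50 = 0.02226 h⁻¹
t½ = ln2 / k = 0.693147 / 0.02226 = 31.14 h

31 h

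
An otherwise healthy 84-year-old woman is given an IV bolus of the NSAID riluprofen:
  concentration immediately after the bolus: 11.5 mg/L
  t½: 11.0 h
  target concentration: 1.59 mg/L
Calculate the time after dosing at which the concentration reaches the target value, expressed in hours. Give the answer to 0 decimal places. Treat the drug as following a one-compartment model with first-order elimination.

31 h

k = ln2 / t½ = 0.693147 / 11.0 = 0.06301 h⁻¹
t = ln(C₀ / C) / k = ln(11.50 / 1.59) / 0.06301
  = ln(7.233) / 0.06301 = 1.979 / 0.06301 = 31.41 h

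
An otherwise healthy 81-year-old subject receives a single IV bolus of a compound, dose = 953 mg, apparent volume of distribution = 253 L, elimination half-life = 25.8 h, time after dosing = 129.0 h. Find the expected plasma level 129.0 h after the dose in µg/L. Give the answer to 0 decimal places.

118 µg/L

C₀ = Dose / Vd = 953.0 / 253 = 3.767 mg/L
k = ln2 / t½ = 0.693147 / 25.8 = 0.02687 h⁻¹
t / t½ = 129.0 / 25.8 = 5 half-lives
C = C₀ × (1/2)^5 = 3.767 × 0.03125 = 0.1177 mg/L
Convert: 0.1177 mg/L × 1000 = 117.7 µg/L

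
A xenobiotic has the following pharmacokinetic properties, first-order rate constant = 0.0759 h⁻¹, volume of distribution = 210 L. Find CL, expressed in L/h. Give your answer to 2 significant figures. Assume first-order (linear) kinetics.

16 L/h

CL = k × Vd = 0.0759 × 210 = 15.94 L/h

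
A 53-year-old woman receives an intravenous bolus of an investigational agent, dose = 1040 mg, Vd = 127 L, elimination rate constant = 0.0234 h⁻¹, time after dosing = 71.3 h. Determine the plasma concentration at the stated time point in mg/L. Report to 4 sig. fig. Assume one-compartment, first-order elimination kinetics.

1.544 mg/L

C₀ = Dose / Vd = 1040 / 127 = 8.189 mg/L
C = C₀ · e^(−k·t) = 8.189 × e^(−0.02340 × 71.3)
  = 8.189 × 0.1885 = 1.544 mg/L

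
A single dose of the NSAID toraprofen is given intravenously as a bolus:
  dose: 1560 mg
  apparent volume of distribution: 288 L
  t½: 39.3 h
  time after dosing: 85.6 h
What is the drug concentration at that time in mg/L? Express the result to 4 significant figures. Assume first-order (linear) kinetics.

C₀ = Dose / Vd = 1560 / 288 = 5.417 mg/L
k = ln2 / t½ = 0.693147 / 39.3 = 0.01764 h⁻¹
C = C₀ · e^(−k·t) = 5.417 × e^(−0.01764 × 85.6)
  = 5.417 × 0.2209 = 1.197 mg/L

1.197 mg/L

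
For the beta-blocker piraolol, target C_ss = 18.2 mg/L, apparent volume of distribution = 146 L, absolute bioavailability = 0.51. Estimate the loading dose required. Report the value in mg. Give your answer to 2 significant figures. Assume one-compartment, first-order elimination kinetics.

5200 mg

LD = Css × Vd / F = 18.2 × 146 / 0.51 = 5210 mg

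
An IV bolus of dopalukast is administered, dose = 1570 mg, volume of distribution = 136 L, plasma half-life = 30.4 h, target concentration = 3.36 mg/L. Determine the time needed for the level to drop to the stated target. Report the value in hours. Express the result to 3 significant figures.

C₀ = Dose / Vd = 1570 / 136 = 11.54 mg/L
k = ln2 / t½ = 0.693147 / 30.4 = 0.02280 h⁻¹
t = ln(C₀ / C) / k = ln(11.54 / 3.36) / 0.02280
  = ln(3.435) / 0.02280 = 1.234 / 0.02280 = 54.12 h

54.1 h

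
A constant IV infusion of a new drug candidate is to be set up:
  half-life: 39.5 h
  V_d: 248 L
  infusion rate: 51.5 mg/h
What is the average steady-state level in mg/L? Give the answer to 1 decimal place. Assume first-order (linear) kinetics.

k = ln2 / t½ = 0.693147 / 39.5 = 0.01755 h⁻¹
CL = k × Vd = 0.01755 × 248 = 4.352 L/h
At steady state Css = R₀ / CL = 51.5 / 4.352 = 11.83 mg/L

11.8 mg/L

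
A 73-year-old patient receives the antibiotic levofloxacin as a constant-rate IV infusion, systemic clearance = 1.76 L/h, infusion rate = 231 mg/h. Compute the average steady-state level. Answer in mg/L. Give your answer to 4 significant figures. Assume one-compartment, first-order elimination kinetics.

At steady state Css = R₀ / CL = 231 / 1.760 = 131.3 mg/L

131.3 mg/L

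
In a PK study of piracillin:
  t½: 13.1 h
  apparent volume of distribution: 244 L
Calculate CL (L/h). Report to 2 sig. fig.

k = ln2 / t½ = 0.693147 / 13.1 = 0.05291 h⁻¹
CL = k × Vd = 0.05291 × 244 = 12.91 L/h

13 L/h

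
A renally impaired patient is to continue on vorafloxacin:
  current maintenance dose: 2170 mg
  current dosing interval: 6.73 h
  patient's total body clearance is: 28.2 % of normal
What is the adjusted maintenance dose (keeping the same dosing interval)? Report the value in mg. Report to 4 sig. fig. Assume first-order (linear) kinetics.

To keep the same average steady-state level, dosing rate must scale with clearance.
CL ratio = 28.2 / 100 = 0.2820
New dose (same interval) = 2170 × 0.2820 = 611.9 mg

611.9 mg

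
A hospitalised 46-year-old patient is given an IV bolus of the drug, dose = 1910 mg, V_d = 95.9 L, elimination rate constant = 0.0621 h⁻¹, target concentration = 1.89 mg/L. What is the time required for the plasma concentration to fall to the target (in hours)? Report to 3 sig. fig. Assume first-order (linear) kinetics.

37.9 h

C₀ = Dose / Vd = 1910 / 95.9 = 19.92 mg/L
t = ln(C₀ / C) / k = ln(19.92 / 1.89) / 0.06210
  = ln(10.54) / 0.06210 = 2.355 / 0.06210 = 37.92 h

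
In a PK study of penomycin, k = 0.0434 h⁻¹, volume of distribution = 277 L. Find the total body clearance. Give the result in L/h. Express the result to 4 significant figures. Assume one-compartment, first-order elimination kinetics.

CL = k × Vd = 0.0434 × 277 = 12.02 L/h

12.02 L/h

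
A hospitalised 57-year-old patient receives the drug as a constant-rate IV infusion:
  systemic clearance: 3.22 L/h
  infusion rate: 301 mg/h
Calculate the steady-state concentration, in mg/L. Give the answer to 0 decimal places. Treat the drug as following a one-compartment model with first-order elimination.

93 mg/L

At steady state Css = R₀ / CL = 301 / 3.220 = 93.48 mg/L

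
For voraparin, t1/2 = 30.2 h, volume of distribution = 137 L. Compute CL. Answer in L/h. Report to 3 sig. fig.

3.14 L/h

k = ln2 / t½ = 0.693147 / 30.2 = 0.02295 h⁻¹
CL = k × Vd = 0.02295 × 137 = 3.144 L/h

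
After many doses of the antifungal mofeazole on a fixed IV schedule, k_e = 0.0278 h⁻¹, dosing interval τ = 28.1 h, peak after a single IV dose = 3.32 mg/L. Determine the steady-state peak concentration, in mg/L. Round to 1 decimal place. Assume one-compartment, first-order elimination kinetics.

6.1 mg/L

e^(−kτ) = e^(−0.02780 × 28.1) = 0.4579
Accumulation ratio R = 1 / (1 − e^(−kτ)) = 1 / (1 − 0.4579) = 1.845
Steady-state peak = C₀ × R = 3.32 × 1.845 = 6.125 mg/L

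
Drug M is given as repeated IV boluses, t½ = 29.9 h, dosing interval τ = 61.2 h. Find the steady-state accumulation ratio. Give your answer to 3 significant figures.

1.32

k = ln2 / t½ = 0.693147 / 29.9 = 0.02318 h⁻¹
e^(−kτ) = e^(−0.02318 × 61.2) = 0.2420
Accumulation ratio R = 1 / (1 − e^(−kτ)) = 1 / (1 − 0.2420) = 1.319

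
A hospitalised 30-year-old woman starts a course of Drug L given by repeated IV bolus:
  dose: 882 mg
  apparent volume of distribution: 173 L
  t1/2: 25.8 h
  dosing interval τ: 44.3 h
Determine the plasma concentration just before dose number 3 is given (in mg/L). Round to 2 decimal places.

2.02 mg/L

C₀ per dose = Dose / Vd = 882 / 173 = 5.098 mg/L
k = ln2 / t½ = 0.693147 / 25.8 = 0.02687 h⁻¹
Fraction remaining after one interval: r = e^(−kτ) = e^(−0.02687 × 44.3) = 0.3041
Before dose 3, 2 doses have been given (aged 1τ, 2τ).
C_trough = C₀ × (r + r²) = 5.098 × (0.3041 + 0.09248) = 2.022 mg/L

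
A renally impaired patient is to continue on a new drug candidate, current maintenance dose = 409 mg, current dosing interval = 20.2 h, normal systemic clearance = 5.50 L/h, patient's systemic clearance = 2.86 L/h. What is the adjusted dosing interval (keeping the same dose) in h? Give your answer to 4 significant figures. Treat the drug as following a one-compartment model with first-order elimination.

To keep the same average steady-state level, dosing rate must scale with clearance.
CL ratio = 2.86 / 5.50 = 0.5200
New interval (same dose) = 20.2 / 0.5200 = 38.85 h

38.85 h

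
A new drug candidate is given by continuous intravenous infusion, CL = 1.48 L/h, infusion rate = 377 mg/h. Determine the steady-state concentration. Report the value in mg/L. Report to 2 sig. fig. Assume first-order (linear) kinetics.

At steady state Css = R₀ / CL = 377 / 1.480 = 254.7 mg/L

250 mg/L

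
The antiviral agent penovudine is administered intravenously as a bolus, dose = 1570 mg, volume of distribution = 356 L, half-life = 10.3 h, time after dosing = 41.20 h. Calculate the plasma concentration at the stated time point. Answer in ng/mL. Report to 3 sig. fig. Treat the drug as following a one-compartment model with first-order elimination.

276 ng/mL

C₀ = Dose / Vd = 1570 / 356 = 4.410 mg/L
k = ln2 / t½ = 0.693147 / 10.3 = 0.06730 h⁻¹
t / t½ = 41.20 / 10.3 = 4 half-lives
C = C₀ × (1/2)^4 = 4.410 × 0.06250 = 0.2756 mg/L
Convert: 0.2756 mg/L × 1000 = 275.6 ng/mL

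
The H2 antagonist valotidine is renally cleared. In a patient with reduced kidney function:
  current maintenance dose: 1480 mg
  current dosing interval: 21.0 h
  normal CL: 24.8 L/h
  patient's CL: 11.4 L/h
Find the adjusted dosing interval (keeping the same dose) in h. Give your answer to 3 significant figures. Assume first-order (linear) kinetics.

45.7 h

To keep the same average steady-state level, dosing rate must scale with clearance.
CL ratio = 11.4 / 24.8 = 0.4597
New interval (same dose) = 21.0 / 0.4597 = 45.68 h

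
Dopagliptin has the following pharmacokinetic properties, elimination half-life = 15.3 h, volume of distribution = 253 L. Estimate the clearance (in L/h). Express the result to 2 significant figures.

k = ln2 / t½ = 0.693147 / 15.3 = 0.04530 h⁻¹
CL = k × Vd = 0.04530 × 253 = 11.46 L/h

11 L/h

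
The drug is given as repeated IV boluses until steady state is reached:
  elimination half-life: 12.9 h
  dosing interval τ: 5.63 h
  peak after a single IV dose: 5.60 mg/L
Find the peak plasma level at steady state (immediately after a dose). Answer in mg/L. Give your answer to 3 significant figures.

21.5 mg/L

k = ln2 / t½ = 0.693147 / 12.9 = 0.05373 h⁻¹
e^(−kτ) = e^(−0.05373 × 5.63) = 0.7390
Accumulation ratio R = 1 / (1 − e^(−kτ)) = 1 / (1 − 0.7390) = 3.831
Steady-state peak = C₀ × R = 5.60 × 3.831 = 21.45 mg/L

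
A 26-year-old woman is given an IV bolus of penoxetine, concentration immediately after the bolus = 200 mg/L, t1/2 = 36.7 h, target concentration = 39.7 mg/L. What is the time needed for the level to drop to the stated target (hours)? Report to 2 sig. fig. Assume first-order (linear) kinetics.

k = ln2 / t½ = 0.693147 / 36.7 = 0.01889 h⁻¹
t = ln(C₀ / C) / k = ln(200.0 / 39.7) / 0.01889
  = ln(5.038) / 0.01889 = 1.617 / 0.01889 = 85.60 h

86 h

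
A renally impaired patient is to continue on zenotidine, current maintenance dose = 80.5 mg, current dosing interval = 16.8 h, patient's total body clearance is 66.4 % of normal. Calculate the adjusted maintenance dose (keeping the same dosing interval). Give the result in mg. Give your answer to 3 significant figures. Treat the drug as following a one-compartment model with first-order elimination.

53.5 mg

To keep the same average steady-state level, dosing rate must scale with clearance.
CL ratio = 66.4 / 100 = 0.6640
New dose (same interval) = 80.5 × 0.6640 = 53.45 mg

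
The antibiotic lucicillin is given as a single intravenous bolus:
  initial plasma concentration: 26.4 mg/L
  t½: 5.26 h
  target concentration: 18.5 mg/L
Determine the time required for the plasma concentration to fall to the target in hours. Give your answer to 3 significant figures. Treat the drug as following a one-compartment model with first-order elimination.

k = ln2 / t½ = 0.693147 / 5.26 = 0.1318 h⁻¹
t = ln(C₀ / C) / k = ln(26.40 / 18.5) / 0.1318
  = ln(1.427) / 0.1318 = 0.3556 / 0.1318 = 2.698 h

2.70 h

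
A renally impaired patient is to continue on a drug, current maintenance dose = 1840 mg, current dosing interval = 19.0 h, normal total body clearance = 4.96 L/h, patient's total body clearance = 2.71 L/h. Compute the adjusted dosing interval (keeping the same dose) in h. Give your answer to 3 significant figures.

34.8 h

To keep the same average steady-state level, dosing rate must scale with clearance.
CL ratio = 2.71 / 4.96 = 0.5464
New interval (same dose) = 19.0 / 0.5464 = 34.77 h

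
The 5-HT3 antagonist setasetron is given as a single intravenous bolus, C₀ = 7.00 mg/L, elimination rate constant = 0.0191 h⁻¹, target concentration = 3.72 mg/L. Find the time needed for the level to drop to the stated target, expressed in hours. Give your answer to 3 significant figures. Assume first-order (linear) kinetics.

t = ln(C₀ / C) / k = ln(7.000 / 3.72) / 0.01910
  = ln(1.882) / 0.01910 = 0.6323 / 0.01910 = 33.10 h

33.1 h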